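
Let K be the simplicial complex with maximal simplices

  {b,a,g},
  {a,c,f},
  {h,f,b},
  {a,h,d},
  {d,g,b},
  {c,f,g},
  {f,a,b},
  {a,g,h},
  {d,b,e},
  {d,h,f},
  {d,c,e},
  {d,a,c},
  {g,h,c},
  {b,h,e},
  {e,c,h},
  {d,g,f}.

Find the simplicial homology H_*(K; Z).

We work with the vertex ordering a < b < c < d < e < f < g < h. The simplices of K, each written with vertices in increasing order, are:

  0-simplices (8): a, b, c, d, e, f, g, h
  1-simplices (24): ab, ac, ad, af, ag, ah, bd, be, bf, bg, bh, cd, ce, cf, cg, ch, de, df, dg, dh, eh, fg, fh, gh
  2-simplices (16): abf, abg, acd, acf, adh, agh, bde, bdg, beh, bfh, cde, ceh, cfg, cgh, dfg, dfh

giving chain groups C_0 ≅ Z^8, C_1 ≅ Z^24, C_2 ≅ Z^16.

Boundary ∂_1: C_1 → C_0 is given by ∂[p,q] = [q] − [p]. For instance
  ∂eh = h − e.
This gives a 8×24 integer matrix of rank 7; reducing to Smith normal form yields diagonal entries (1,1,1,1,1,1,1).

∂_2: C_2 → C_1 acts by ∂[p,q,r] = [q,r] − [p,r] + [p,q]. For instance
  ∂ceh = eh − ch + ce,
  ∂adh = dh − ah + ad.
This gives a 24×16 integer matrix of rank 15; reducing to Smith normal form yields diagonal entries (1,1,1,1,1,1,1,1,1,1,1,1,1,1,1).

From H_k ≅ ker(∂_k) / im(∂_{k+1}) we obtain:

  H_0: rank C_0 − rank ∂_1 = 8 − 7 = 1, and the invariant factors of ∂_1 are all 1, so H_0 = Z.
  H_1: rank ker ∂_1 − rank ∂_2 = (24 − 7) − 15 = 2, and the invariant factors of ∂_2 are all 1, so H_1 = Z^2.
  H_2: rank ker ∂_2 − rank ∂_3 = (16 − 15) − 0 = 1, and there is no ∂_3, so H_2 = Z.

As a check, the Euler characteristic is 8 − 24 + 16 = 0, which agrees with 1 − 2 + 1 = 0.

H_0 ≅ Z,  H_1 ≅ Z^2,  H_2 ≅ Z.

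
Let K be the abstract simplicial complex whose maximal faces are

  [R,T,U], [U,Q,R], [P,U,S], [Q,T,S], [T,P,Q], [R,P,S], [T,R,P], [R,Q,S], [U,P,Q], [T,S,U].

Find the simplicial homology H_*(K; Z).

Fix the vertex order P < Q < R < S < T < U and write every simplex with vertices in increasing order. Then dim K = 2 and the simplices of K are:

  0-simplices (6): P, Q, R, S, T, U
  1-simplices (15): PQ, PR, PS, PT, PU, QR, QS, QT, QU, RS, RT, RU, ST, SU, TU
  2-simplices (10): PQT, PQU, PRS, PRT, PSU, QRS, QRU, QST, RTU, STU

Hence C_0 ≅ Z^6, C_1 ≅ Z^15, C_2 ≅ Z^10.

∂_1: C_1 → C_0 sends each edge [p,q] (with p < q) to q − p. For instance
  ∂PR = R − P.
The 6×15 boundary matrix has rank 5 and Smith normal form diag(1,1,1,1,1).

The boundary map ∂_2: C_2 → C_1 acts by ∂[p,q,r] = [q,r] − [p,r] + [p,q]. For instance
  ∂QRU = RU − QU + QR,
  ∂PRT = RT − PT + PR.
This gives a 15×10 integer matrix of rank 10; reducing to Smith normal form yields diagonal entries (1,1,1,1,1,1,1,1,1,2).

From H_k ≅ ker(∂_k) / im(∂_{k+1}) we obtain:

  H_0: rank C_0 − rank ∂_1 = 6 − 5 = 1, and the invariant factors of ∂_1 are all 1, so H_0 ≅ Z.
  H_1: rank ker ∂_1 − rank ∂_2 = (15 − 5) − 10 = 0, and ∂_2 has invariant factor 2 > 1, so H_1 ≅ Z_2.
  H_2: rank ker ∂_2 − rank ∂_3 = (10 − 10) − 0 = 0, and there is no ∂_3, so H_2 ≅ 0.

As a check, the Euler characteristic is 6 − 15 + 10 = 1, which agrees with 1 − 0 + 0 = 1.

H_0 = Z,  H_1 = Z_2,  H_2 = 0.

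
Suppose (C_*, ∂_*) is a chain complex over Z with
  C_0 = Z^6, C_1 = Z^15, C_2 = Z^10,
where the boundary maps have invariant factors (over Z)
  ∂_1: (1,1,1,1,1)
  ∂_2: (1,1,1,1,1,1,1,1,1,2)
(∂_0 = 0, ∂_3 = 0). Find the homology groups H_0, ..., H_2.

H_0 = Z,  H_1 = Z_2,  H_2 = 0.

H_0: b_0 = 6 − 0 − 5 = 1; torsion from ∂_1 factors > 1: none. So H_0 = Z.
H_1: b_1 = 15 − 5 − 10 = 0; torsion from ∂_2 factors > 1: [2]. So H_1 = Z_2.
H_2: b_2 = 10 − 10 − 0 = 0; torsion from ∂_3 factors > 1: none. So H_2 = 0.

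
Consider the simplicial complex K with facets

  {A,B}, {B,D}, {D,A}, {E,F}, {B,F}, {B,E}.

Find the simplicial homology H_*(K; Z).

H_0 = Z,  H_1 = Z^2.

Take the total order A < B < D < E < F on the vertex set. Then K (dimension 1) consists of the simplices:

  0-simplices (5): A, B, D, E, F
  1-simplices (6): AB, AD, BD, BE, BF, EF

giving chain groups C_0 ≅ Z^5, C_1 ≅ Z^6.

The boundary map ∂_1: C_1 → C_0 is given by ∂[p,q] = [q] − [p]. For instance
  ∂AD = D − A.
This gives a 5×6 integer matrix of rank 4; reducing to Smith normal form yields diagonal entries (1,1,1,1).

Reading off H_k = ker ∂_k / im ∂_{k+1}:

  H_0: rank C_0 − rank ∂_1 = 5 − 4 = 1, and the invariant factors of ∂_1 are all 1, so H_0 ≅ Z.
  H_1: rank ker ∂_1 − rank ∂_2 = (6 − 4) − 0 = 2, and there is no ∂_2, so H_1 ≅ Z^2.

(K is a triangulation of a wedge of 2 circles.)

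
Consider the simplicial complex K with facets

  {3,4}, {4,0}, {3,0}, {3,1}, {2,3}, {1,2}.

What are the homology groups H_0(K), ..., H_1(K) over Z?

H_0 = Z,  H_1 = Z^2.

Take the total order 0 < 1 < 2 < 3 < 4 on the vertex set. Then K (dimension 1) consists of the simplices:

  0-simplices (5): [0], [1], [2], [3], [4]
  1-simplices (6): [0,3], [0,4], [1,2], [1,3], [2,3], [3,4]

giving chain groups C_0 ≅ Z^5, C_1 ≅ Z^6.

∂_1: C_1 → C_0 sends each edge [p,q] (with p < q) to q − p. For instance
  ∂[0,3] = [3] − [0].
The resulting 5×6 matrix has rank 4, and its Smith normal form has invariant factors (1,1,1,1).

Computing H_k = (kernel of ∂_k) / (image of ∂_{k+1}):

  H_0: rank C_0 − rank ∂_1 = 5 − 4 = 1, and the invariant factors of ∂_1 are all 1, so H_0 = Z.
  H_1: rank ker ∂_1 − rank ∂_2 = (6 − 4) − 0 = 2, and there is no ∂_2, so H_1 = Z^2.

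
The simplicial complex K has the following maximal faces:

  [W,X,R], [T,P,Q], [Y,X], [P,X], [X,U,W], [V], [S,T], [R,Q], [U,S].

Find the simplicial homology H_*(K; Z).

We work with the vertex ordering P < Q < R < S < T < U < V < W < X < Y. The simplices of K, each written with vertices in increasing order, are:

  0-simplices (10): P, Q, R, S, T, U, V, W, X, Y
  1-simplices (13): PQ, PT, PX, QR, QT, RW, RX, ST, SU, UW, UX, WX, XY
  2-simplices (3): PQT, RWX, UWX

so the chain groups are C_0 ≅ Z^10, C_1 ≅ Z^13, C_2 ≅ Z^3.

Boundary ∂_1: C_1 → C_0 is given by ∂[p,q] = [q] − [p].
This gives a 10×13 integer matrix of rank 8; reducing to Smith normal form yields diagonal entries (1,1,1,1,1,1,1,1).

Boundary ∂_2: C_2 → C_1 maps a triangle to the signed sum of its edges. For instance
  ∂RWX = WX − RX + RW,
  ∂UWX = WX − UX + UW.
The resulting 13×3 matrix has rank 3, and its Smith normal form has invariant factors (1,1,1).

Computing H_k = (kernel of ∂_k) / (image of ∂_{k+1}):

  H_0: rank C_0 − rank ∂_1 = 10 − 8 = 2, and the invariant factors of ∂_1 are all 1, so H_0 ≅ Z^2.
  H_1: rank ker ∂_1 − rank ∂_2 = (13 − 8) − 3 = 2, and the invariant factors of ∂_2 are all 1, so H_1 ≅ Z^2.
  H_2: rank ker ∂_2 − rank ∂_3 = (3 − 3) − 0 = 0, and there is no ∂_3, so H_2 ≅ 0.

H_0 = Z^2,  H_1 = Z^2,  H_2 = 0.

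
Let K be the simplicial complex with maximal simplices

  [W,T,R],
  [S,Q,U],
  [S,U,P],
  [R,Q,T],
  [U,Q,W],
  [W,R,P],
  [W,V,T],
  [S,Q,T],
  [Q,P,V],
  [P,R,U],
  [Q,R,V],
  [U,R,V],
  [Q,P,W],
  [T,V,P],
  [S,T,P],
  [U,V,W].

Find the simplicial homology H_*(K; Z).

H_0 = Z,  H_1 = Z^2,  H_2 = Z.

Order the vertices as P < Q < R < S < T < U < V < W. Listing each simplex with vertices in this order, K has dimension 2 with simplices:

  0-simplices (8): P, Q, R, S, T, U, V, W
  1-simplices (24): PQ, PR, PS, PT, PU, PV, PW, QR, QS, QT, QU, QV, QW, RT, RU, RV, RW, ST, SU, TV, TW, UV, UW, VW
  2-simplices (16): PQV, PQW, PRU, PRW, PST, PSU, PTV, QRT, QRV, QST, QSU, QUW, RTW, RUV, TVW, UVW

Hence C_0 ≅ Z^8, C_1 ≅ Z^24, C_2 ≅ Z^16.

The boundary map ∂_1: C_1 → C_0 maps an edge to its endpoints' difference, ∂[p,q] = q − p. For instance
  ∂QW = W − Q.
As a 8×24 matrix over Z this has rank 7, with invariant factors (1,1,1,1,1,1,1).

Boundary ∂_2: C_2 → C_1 maps a triangle to the signed sum of its edges. For instance
  ∂RUV = UV − RV + RU,
  ∂PRW = RW − PW + PR.
The 24×16 boundary matrix has rank 15 and Smith normal form diag(1,1,1,1,1,1,1,1,1,1,1,1,1,1,1).

From H_k ≅ ker(∂_k) / im(∂_{k+1}) we obtain:

  H_0: rank C_0 − rank ∂_1 = 8 − 7 = 1, and the invariant factors of ∂_1 are all 1, so H_0 ≅ Z.
  H_1: rank ker ∂_1 − rank ∂_2 = (24 − 7) − 15 = 2, and the invariant factors of ∂_2 are all 1, so H_1 ≅ Z^2.
  H_2: rank ker ∂_2 − rank ∂_3 = (16 − 15) − 0 = 1, and there is no ∂_3, so H_2 ≅ Z.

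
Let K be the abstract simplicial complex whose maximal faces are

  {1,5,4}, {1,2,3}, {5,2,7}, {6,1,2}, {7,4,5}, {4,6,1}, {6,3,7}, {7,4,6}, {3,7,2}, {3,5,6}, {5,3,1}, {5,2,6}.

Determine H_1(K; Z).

H_1 = Z/2.

Take the total order 1 < 2 < 3 < 4 < 5 < 6 < 7 on the vertex set. Then K (dimension 2) consists of the simplices:

  0-simplices (7): [1], [2], [3], [4], [5], [6], [7]
  1-simplices (18): [1,2], [1,3], [1,4], [1,5], [1,6], [2,3], [2,5], [2,6], [2,7], [3,5], [3,6], [3,7], [4,5], [4,6], [4,7], [5,6], [5,7], [6,7]
  2-simplices (12): [1,2,3], [1,2,6], [1,3,5], [1,4,5], [1,4,6], [2,3,7], [2,5,6], [2,5,7], [3,5,6], [3,6,7], [4,5,7], [4,6,7]

so the chain groups are C_0 ≅ Z^7, C_1 ≅ Z^18, C_2 ≅ Z^12.

The boundary map ∂_1: C_1 → C_0 maps an edge to its endpoints' difference, ∂[p,q] = q − p. For instance
  ∂[1,2] = [2] − [1].
This gives a 7×18 integer matrix of rank 6; reducing to Smith normal form yields diagonal entries (1,1,1,1,1,1).

∂_2: C_2 → C_1 sends each 2-simplex [p,q,r] to [q,r] − [p,r] + [p,q]. For instance
  ∂[2,5,6] = [5,6] − [2,6] + [2,5],
  ∂[1,2,6] = [2,6] − [1,6] + [1,2].
As a 18×12 matrix over Z this has rank 12, with invariant factors (1,1,1,1,1,1,1,1,1,1,1,2).

From H_k ≅ ker(∂_k) / im(∂_{k+1}) we obtain:

  H_1: rank ker ∂_1 − rank ∂_2 = (18 − 6) − 12 = 0, and ∂_2 has invariant factor 2 > 1, so H_1 = Z/2.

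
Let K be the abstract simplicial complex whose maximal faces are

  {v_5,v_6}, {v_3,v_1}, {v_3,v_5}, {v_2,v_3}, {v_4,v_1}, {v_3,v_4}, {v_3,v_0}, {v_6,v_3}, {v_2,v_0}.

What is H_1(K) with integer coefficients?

H_1 ≅ Z^3.

Order the vertices as v_0 < v_1 < v_2 < v_3 < v_4 < v_5 < v_6. Listing each simplex with vertices in this order, K has dimension 1 with simplices:

  0-simplices (7): [v_0], [v_1], [v_2], [v_3], [v_4], [v_5], [v_6]
  1-simplices (9): [v_0,v_2], [v_0,v_3], [v_1,v_3], [v_1,v_4], [v_2,v_3], [v_3,v_4], [v_3,v_5], [v_3,v_6], [v_5,v_6]

Hence C_0 ≅ Z^7, C_1 ≅ Z^9.

∂_1: C_1 → C_0 maps an edge to its endpoints' difference, ∂[p,q] = q − p.
The resulting 7×9 matrix has rank 6, and its Smith normal form has invariant factors (1,1,1,1,1,1).

Reading off H_k = ker ∂_k / im ∂_{k+1}:

  H_1: rank ker ∂_1 − rank ∂_2 = (9 − 6) − 0 = 3, and there is no ∂_2, so H_1 ≅ Z^3.

(K is a triangulation of a wedge of 3 circles.)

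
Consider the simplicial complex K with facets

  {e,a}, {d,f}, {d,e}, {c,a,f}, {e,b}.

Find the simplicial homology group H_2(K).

Fix the vertex order a < b < c < d < e < f and write every simplex with vertices in increasing order. Then dim K = 2 and the simplices of K are:

  0-simplices (6): a, b, c, d, e, f
  1-simplices (7): ac, ae, af, be, cf, de, df
  2-simplices (1): acf

so the chain groups are C_0 ≅ Z^6, C_1 ≅ Z^7, C_2 ≅ Z^1.

The boundary map ∂_1: C_1 → C_0 maps an edge to its endpoints' difference, ∂[p,q] = q − p. For instance
  ∂de = e − d.
The 6×7 boundary matrix has rank 5 and Smith normal form diag(1,1,1,1,1).

∂_2: C_2 → C_1 acts by ∂[p,q,r] = [q,r] − [p,r] + [p,q]. For instance
  ∂acf = cf − af + ac.
As a 7×1 matrix over Z this has rank 1, with invariant factors (1).

From H_k ≅ ker(∂_k) / im(∂_{k+1}) we obtain:

  H_2: rank ker ∂_2 − rank ∂_3 = (1 − 1) − 0 = 0, and there is no ∂_3, so H_2 ≅ 0.

H_2 = 0.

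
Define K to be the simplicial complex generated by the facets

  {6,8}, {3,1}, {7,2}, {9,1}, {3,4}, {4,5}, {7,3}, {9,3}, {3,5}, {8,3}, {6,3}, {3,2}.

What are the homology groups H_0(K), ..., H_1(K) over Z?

H_0 ≅ Z,  H_1 ≅ Z^4.

Order the vertices as 1 < 2 < 3 < 4 < 5 < 6 < 7 < 8 < 9. Listing each simplex with vertices in this order, K has dimension 1 with simplices:

  0-simplices (9): [1], [2], [3], [4], [5], [6], [7], [8], [9]
  1-simplices (12): [1,3], [1,9], [2,3], [2,7], [3,4], [3,5], [3,6], [3,7], [3,8], [3,9], [4,5], [6,8]

so the chain groups are C_0 ≅ Z^9, C_1 ≅ Z^12.

∂_1: C_1 → C_0 is given by ∂[p,q] = [q] − [p]. For instance
  ∂[2,3] = [3] − [2].
The resulting 9×12 matrix has rank 8, and its Smith normal form has invariant factors (1,1,1,1,1,1,1,1).

From H_k ≅ ker(∂_k) / im(∂_{k+1}) we obtain:

  H_0: rank C_0 − rank ∂_1 = 9 − 8 = 1, and the invariant factors of ∂_1 are all 1, so H_0 = Z.
  H_1: rank ker ∂_1 − rank ∂_2 = (12 − 8) − 0 = 4, and there is no ∂_2, so H_1 = Z^4.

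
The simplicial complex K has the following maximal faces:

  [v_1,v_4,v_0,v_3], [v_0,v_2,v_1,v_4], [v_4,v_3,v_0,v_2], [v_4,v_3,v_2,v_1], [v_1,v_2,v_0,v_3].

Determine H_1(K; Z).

We work with the vertex ordering v_0 < v_1 < v_2 < v_3 < v_4. The simplices of K, each written with vertices in increasing order, are:

  0-simplices (5): [v_0], [v_1], [v_2], [v_3], [v_4]
  1-simplices (10): [v_0,v_1], [v_0,v_2], [v_0,v_3], [v_0,v_4], [v_1,v_2], [v_1,v_3], [v_1,v_4], [v_2,v_3], [v_2,v_4], [v_3,v_4]
  2-simplices (10): [v_0,v_1,v_2], [v_0,v_1,v_3], [v_0,v_1,v_4], [v_0,v_2,v_3], [v_0,v_2,v_4], [v_0,v_3,v_4], [v_1,v_2,v_3], [v_1,v_2,v_4], [v_1,v_3,v_4], [v_2,v_3,v_4]
  3-simplices (5): [v_0,v_1,v_2,v_3], [v_0,v_1,v_2,v_4], [v_0,v_1,v_3,v_4], [v_0,v_2,v_3,v_4], [v_1,v_2,v_3,v_4]

Hence C_0 ≅ Z^5, C_1 ≅ Z^10, C_2 ≅ Z^10, C_3 ≅ Z^5.

The boundary map ∂_1: C_1 → C_0 is given by ∂[p,q] = [q] − [p]. For instance
  ∂[v_3,v_4] = [v_4] − [v_3].
This gives a 5×10 integer matrix of rank 4; reducing to Smith normal form yields diagonal entries (1,1,1,1).

∂_2: C_2 → C_1 maps a triangle to the signed sum of its edges. For instance
  ∂[v_0,v_1,v_3] = [v_1,v_3] − [v_0,v_3] + [v_0,v_1],
  ∂[v_1,v_3,v_4] = [v_3,v_4] − [v_1,v_4] + [v_1,v_3].
This gives a 10×10 integer matrix of rank 6; reducing to Smith normal form yields diagonal entries (1,1,1,1,1,1).

Boundary ∂_3: C_3 → C_2 sends each 3-simplex σ to the alternating sum Σ_i (−1)^i (σ with its i-th vertex removed). For instance
  ∂[v_0,v_2,v_3,v_4] = [v_2,v_3,v_4] − [v_0,v_3,v_4] + [v_0,v_2,v_4] − [v_0,v_2,v_3],
  ∂[v_1,v_2,v_3,v_4] = [v_2,v_3,v_4] − [v_1,v_3,v_4] + [v_1,v_2,v_4] − [v_1,v_2,v_3].
The resulting 10×5 matrix has rank 4, and its Smith normal form has invariant factors (1,1,1,1).

Computing H_k = (kernel of ∂_k) / (image of ∂_{k+1}):

  H_1: rank ker ∂_1 − rank ∂_2 = (10 − 4) − 6 = 0, and the invariant factors of ∂_2 are all 1, so H_1 = 0.

H_1 = 0.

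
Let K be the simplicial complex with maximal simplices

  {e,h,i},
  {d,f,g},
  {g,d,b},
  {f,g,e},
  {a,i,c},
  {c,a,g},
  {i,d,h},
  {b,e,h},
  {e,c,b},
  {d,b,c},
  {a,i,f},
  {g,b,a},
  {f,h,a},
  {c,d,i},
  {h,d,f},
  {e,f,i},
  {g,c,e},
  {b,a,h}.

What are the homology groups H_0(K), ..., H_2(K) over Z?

H_0 ≅ Z,  H_1 ≅ Z ⊕ Z/2,  H_2 = 0.

Fix the vertex order a < b < c < d < e < f < g < h < i and write every simplex with vertices in increasing order. Then dim K = 2 and the simplices of K are:

  0-simplices (9): a, b, c, d, e, f, g, h, i
  1-simplices (27): ab, ac, af, ag, ah, ai, bc, bd, be, bg, bh, cd, ce, cg, ci, df, dg, dh, di, ef, eg, eh, ei, fg, fh, fi, hi
  2-simplices (18): abg, abh, acg, aci, afh, afi, bcd, bce, bdg, beh, cdi, ceg, dfg, dfh, dhi, efg, efi, ehi

so the chain groups are C_0 ≅ Z^9, C_1 ≅ Z^27, C_2 ≅ Z^18.

Boundary ∂_1: C_1 → C_0 sends each edge [p,q] (with p < q) to q − p.
As a 9×27 matrix over Z this has rank 8, with invariant factors (1,1,1,1,1,1,1,1).

Boundary ∂_2: C_2 → C_1 maps a triangle to the signed sum of its edges. For instance
  ∂ceg = eg − cg + ce,
  ∂cdi = di − ci + cd.
The 27×18 boundary matrix has rank 18 and Smith normal form diag(1,1,1,1,1,1,1,1,1,1,1,1,1,1,1,1,1,2).

From H_k ≅ ker(∂_k) / im(∂_{k+1}) we obtain:

  H_0: rank C_0 − rank ∂_1 = 9 − 8 = 1, and the invariant factors of ∂_1 are all 1, so H_0 = Z.
  H_1: rank ker ∂_1 − rank ∂_2 = (27 − 8) − 18 = 1, and ∂_2 has invariant factor 2 > 1, so H_1 = Z ⊕ Z/2.
  H_2: rank ker ∂_2 − rank ∂_3 = (18 − 18) − 0 = 0, and there is no ∂_3, so H_2 = 0.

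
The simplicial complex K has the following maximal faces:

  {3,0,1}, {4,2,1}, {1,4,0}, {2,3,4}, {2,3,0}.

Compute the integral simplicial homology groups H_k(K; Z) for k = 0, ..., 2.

Take the total order 0 < 1 < 2 < 3 < 4 on the vertex set. Then K (dimension 2) consists of the simplices:

  0-simplices (5): [0], [1], [2], [3], [4]
  1-simplices (10): [0,1], [0,2], [0,3], [0,4], [1,2], [1,3], [1,4], [2,3], [2,4], [3,4]
  2-simplices (5): [0,1,3], [0,1,4], [0,2,3], [1,2,4], [2,3,4]

giving chain groups C_0 ≅ Z^5, C_1 ≅ Z^10, C_2 ≅ Z^5.

∂_1: C_1 → C_0 sends each edge [p,q] (with p < q) to q − p. For instance
  ∂[3,4] = [4] − [3].
The resulting 5×10 matrix has rank 4, and its Smith normal form has invariant factors (1,1,1,1).

Boundary ∂_2: C_2 → C_1 sends each 2-simplex [p,q,r] to [q,r] − [p,r] + [p,q]. For instance
  ∂[0,2,3] = [2,3] − [0,3] + [0,2],
  ∂[0,1,3] = [1,3] − [0,3] + [0,1].
The resulting 10×5 matrix has rank 5, and its Smith normal form has invariant factors (1,1,1,1,1).

From H_k ≅ ker(∂_k) / im(∂_{k+1}) we obtain:

  H_0: rank C_0 − rank ∂_1 = 5 − 4 = 1, and the invariant factors of ∂_1 are all 1, so H_0 = Z.
  H_1: rank ker ∂_1 − rank ∂_2 = (10 − 4) − 5 = 1, and the invariant factors of ∂_2 are all 1, so H_1 = Z.
  H_2: rank ker ∂_2 − rank ∂_3 = (5 − 5) − 0 = 0, and there is no ∂_3, so H_2 = 0.

As a check, the Euler characteristic is 5 − 10 + 5 = 0, which agrees with 1 − 1 + 0 = 0.

H_0 ≅ Z,  H_1 ≅ Z,  H_2 = 0.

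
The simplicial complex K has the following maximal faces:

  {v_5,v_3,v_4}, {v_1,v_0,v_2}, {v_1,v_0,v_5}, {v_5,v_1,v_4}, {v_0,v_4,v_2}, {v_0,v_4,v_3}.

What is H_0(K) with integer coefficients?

H_0 = Z.

Fix the vertex order v_0 < v_1 < v_2 < v_3 < v_4 < v_5 and write every simplex with vertices in increasing order. Then dim K = 2 and the simplices of K are:

  0-simplices (6): [v_0], [v_1], [v_2], [v_3], [v_4], [v_5]
  1-simplices (12): [v_0,v_1], [v_0,v_2], [v_0,v_3], [v_0,v_4], [v_0,v_5], [v_1,v_2], [v_1,v_4], [v_1,v_5], [v_2,v_4], [v_3,v_4], [v_3,v_5], [v_4,v_5]
  2-simplices (6): [v_0,v_1,v_2], [v_0,v_1,v_5], [v_0,v_2,v_4], [v_0,v_3,v_4], [v_1,v_4,v_5], [v_3,v_4,v_5]

giving chain groups C_0 ≅ Z^6, C_1 ≅ Z^12, C_2 ≅ Z^6.

Boundary ∂_1: C_1 → C_0 sends each edge [p,q] (with p < q) to q − p.
The 6×12 boundary matrix has rank 5 and Smith normal form diag(1,1,1,1,1).

∂_2: C_2 → C_1 acts by ∂[p,q,r] = [q,r] − [p,r] + [p,q]. For instance
  ∂[v_1,v_4,v_5] = [v_4,v_5] − [v_1,v_5] + [v_1,v_4],
  ∂[v_0,v_1,v_5] = [v_1,v_5] − [v_0,v_5] + [v_0,v_1].
The resulting 12×6 matrix has rank 6, and its Smith normal form has invariant factors (1,1,1,1,1,1).

Computing H_k = (kernel of ∂_k) / (image of ∂_{k+1}):

  H_0: rank C_0 − rank ∂_1 = 6 − 5 = 1, and the invariant factors of ∂_1 are all 1, so H_0 = Z.

(K is a triangulation of the cylinder S^1 x I.)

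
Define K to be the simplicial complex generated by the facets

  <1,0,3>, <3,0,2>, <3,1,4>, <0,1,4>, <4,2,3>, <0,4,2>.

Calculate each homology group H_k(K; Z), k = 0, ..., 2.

Take the total order 0 < 1 < 2 < 3 < 4 on the vertex set. Then K (dimension 2) consists of the simplices:

  0-simplices (5): [0], [1], [2], [3], [4]
  1-simplices (9): [0,1], [0,2], [0,3], [0,4], [1,3], [1,4], [2,3], [2,4], [3,4]
  2-simplices (6): [0,1,3], [0,1,4], [0,2,3], [0,2,4], [1,3,4], [2,3,4]

so the chain groups are C_0 ≅ Z^5, C_1 ≅ Z^9, C_2 ≅ Z^6.

∂_1: C_1 → C_0 is given by ∂[p,q] = [q] − [p]. For instance
  ∂[1,4] = [4] − [1].
As a 5×9 matrix over Z this has rank 4, with invariant factors (1,1,1,1).

Boundary ∂_2: C_2 → C_1 maps a triangle to the signed sum of its edges. For instance
  ∂[0,1,4] = [1,4] − [0,4] + [0,1],
  ∂[2,3,4] = [3,4] − [2,4] + [2,3].
As a 9×6 matrix over Z this has rank 5, with invariant factors (1,1,1,1,1).

From H_k ≅ ker(∂_k) / im(∂_{k+1}) we obtain:

  H_0: rank C_0 − rank ∂_1 = 5 − 4 = 1, and the invariant factors of ∂_1 are all 1, so H_0 = Z.
  H_1: rank ker ∂_1 − rank ∂_2 = (9 − 4) − 5 = 0, and the invariant factors of ∂_2 are all 1, so H_1 = 0.
  H_2: rank ker ∂_2 − rank ∂_3 = (6 − 5) − 0 = 1, and there is no ∂_3, so H_2 = Z.

As a check, the Euler characteristic is 5 − 9 + 6 = 2, which agrees with 1 − 0 + 1 = 2.

H_0 ≅ Z,  H_1 = 0,  H_2 ≅ Z.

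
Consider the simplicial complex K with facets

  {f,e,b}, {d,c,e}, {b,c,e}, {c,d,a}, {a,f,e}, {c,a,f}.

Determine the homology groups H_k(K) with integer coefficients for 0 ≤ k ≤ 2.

Fix the vertex order a < b < c < d < e < f and write every simplex with vertices in increasing order. Then dim K = 2 and the simplices of K are:

  0-simplices (6): a, b, c, d, e, f
  1-simplices (12): ac, ad, ae, af, bc, be, bf, cd, ce, cf, de, ef
  2-simplices (6): acd, acf, aef, bce, bef, cde

giving chain groups C_0 ≅ Z^6, C_1 ≅ Z^12, C_2 ≅ Z^6.

The boundary map ∂_1: C_1 → C_0 maps an edge to its endpoints' difference, ∂[p,q] = q − p.
The 6×12 boundary matrix has rank 5 and Smith normal form diag(1,1,1,1,1).

Boundary ∂_2: C_2 → C_1 acts by ∂[p,q,r] = [q,r] − [p,r] + [p,q]. For instance
  ∂bce = ce − be + bc,
  ∂cde = de − ce + cd.
This gives a 12×6 integer matrix of rank 6; reducing to Smith normal form yields diagonal entries (1,1,1,1,1,1).

Computing H_k = (kernel of ∂_k) / (image of ∂_{k+1}):

  H_0: rank C_0 − rank ∂_1 = 6 − 5 = 1, and the invariant factors of ∂_1 are all 1, so H_0 ≅ Z.
  H_1: rank ker ∂_1 − rank ∂_2 = (12 − 5) − 6 = 1, and the invariant factors of ∂_2 are all 1, so H_1 ≅ Z.
  H_2: rank ker ∂_2 − rank ∂_3 = (6 − 6) − 0 = 0, and there is no ∂_3, so H_2 ≅ 0.

(K is a triangulation of the cylinder S^1 x I.)

H_0 = Z,  H_1 = Z,  H_2 = 0.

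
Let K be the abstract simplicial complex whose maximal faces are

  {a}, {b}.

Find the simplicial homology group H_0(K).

Order the vertices as a < b. Listing each simplex with vertices in this order, K has dimension 0 with simplices:

  0-simplices (2): a, b

Hence C_0 ≅ Z^2.

From H_k ≅ ker(∂_k) / im(∂_{k+1}) we obtain:

  H_0: rank C_0 − rank ∂_1 = 2 − 0 = 2, and there is no ∂_1, so H_0 ≅ Z^2.

(K is a triangulation of a set of 2 points.)

H_0 = Z^2.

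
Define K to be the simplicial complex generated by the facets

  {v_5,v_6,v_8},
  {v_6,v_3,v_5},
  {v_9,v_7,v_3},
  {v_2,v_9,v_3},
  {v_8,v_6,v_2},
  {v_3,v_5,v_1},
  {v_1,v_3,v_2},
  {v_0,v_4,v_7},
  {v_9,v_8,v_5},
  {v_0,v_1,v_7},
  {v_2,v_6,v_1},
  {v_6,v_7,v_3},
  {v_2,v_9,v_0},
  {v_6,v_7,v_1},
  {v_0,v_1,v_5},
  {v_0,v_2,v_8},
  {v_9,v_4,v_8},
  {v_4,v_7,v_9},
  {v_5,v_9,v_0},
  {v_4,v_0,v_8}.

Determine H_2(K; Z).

K has 10 vertices, 30 edges, 20 triangles.
rank ∂_2 = 20, rank ∂_3 = 0 ⇒ b_2 = 20 − 20 − 0 = 0. So H_2 ≅ 0.

H_2 = 0.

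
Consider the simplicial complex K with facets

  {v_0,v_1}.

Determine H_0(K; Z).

We work with the vertex ordering v_0 < v_1. The simplices of K, each written with vertices in increasing order, are:

  0-simplices (2): [v_0], [v_1]
  1-simplices (1): [v_0,v_1]

Hence C_0 ≅ Z^2, C_1 ≅ Z^1.

∂_1: C_1 → C_0 maps an edge to its endpoints' difference, ∂[p,q] = q − p. For instance
  ∂[v_0,v_1] = [v_1] − [v_0].
The resulting 2×1 matrix has rank 1, and its Smith normal form has invariant factors (1).

Computing H_k = (kernel of ∂_k) / (image of ∂_{k+1}):

  H_0: rank C_0 − rank ∂_1 = 2 − 1 = 1, and the invariant factors of ∂_1 are all 1, so H_0 ≅ Z.

H_0 ≅ Z.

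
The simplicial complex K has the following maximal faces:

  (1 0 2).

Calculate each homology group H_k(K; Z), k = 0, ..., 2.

H_0 = Z,  H_1 = 0,  H_2 = 0.

Take the total order 0 < 1 < 2 on the vertex set. Then K (dimension 2) consists of the simplices:

  0-simplices (3): [0], [1], [2]
  1-simplices (3): [0,1], [0,2], [1,2]
  2-simplices (1): [0,1,2]

Hence C_0 ≅ Z^3, C_1 ≅ Z^3, C_2 ≅ Z^1.

The boundary map ∂_1: C_1 → C_0 is given by ∂[p,q] = [q] − [p]. For instance
  ∂[0,2] = [2] − [0].
This gives a 3×3 integer matrix of rank 2; reducing to Smith normal form yields diagonal entries (1,1).

The boundary map ∂_2: C_2 → C_1 sends each 2-simplex [p,q,r] to [q,r] − [p,r] + [p,q]. For instance
  ∂[0,1,2] = [1,2] − [0,2] + [0,1].
As a 3×1 matrix over Z this has rank 1, with invariant factors (1).

From H_k ≅ ker(∂_k) / im(∂_{k+1}) we obtain:

  H_0: rank C_0 − rank ∂_1 = 3 − 2 = 1, and the invariant factors of ∂_1 are all 1, so H_0 ≅ Z.
  H_1: rank ker ∂_1 − rank ∂_2 = (3 − 2) − 1 = 0, and the invariant factors of ∂_2 are all 1, so H_1 ≅ 0.
  H_2: rank ker ∂_2 − rank ∂_3 = (1 − 1) − 0 = 0, and there is no ∂_3, so H_2 ≅ 0.

As a check, the Euler characteristic is 3 − 3 + 1 = 1, which agrees with 1 − 0 + 0 = 1.
(K is a triangulation of the 2-simplex.)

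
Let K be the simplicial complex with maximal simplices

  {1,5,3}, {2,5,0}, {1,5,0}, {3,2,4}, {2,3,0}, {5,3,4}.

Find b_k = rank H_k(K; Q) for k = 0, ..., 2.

b_0 = 1, b_1 = 1, b_2 = 0.

We work with the vertex ordering 0 < 1 < 2 < 3 < 4 < 5. The simplices of K, each written with vertices in increasing order, are:

  0-simplices (6): [0], [1], [2], [3], [4], [5]
  1-simplices (12): [0,1], [0,2], [0,3], [0,5], [1,3], [1,5], [2,3], [2,4], [2,5], [3,4], [3,5], [4,5]
  2-simplices (6): [0,1,5], [0,2,3], [0,2,5], [1,3,5], [2,3,4], [3,4,5]

so the chain groups are C_0 ≅ Z^6, C_1 ≅ Z^12, C_2 ≅ Z^6.

The boundary map ∂_1: C_1 → C_0 sends each edge [p,q] (with p < q) to q − p. For instance
  ∂[2,5] = [5] − [2].
The resulting 6×12 matrix has rank 5, and its Smith normal form has invariant factors (1,1,1,1,1).

∂_2: C_2 → C_1 acts by ∂[p,q,r] = [q,r] − [p,r] + [p,q]. For instance
  ∂[3,4,5] = [4,5] − [3,5] + [3,4],
  ∂[0,2,3] = [2,3] − [0,3] + [0,2].
This gives a 12×6 integer matrix of rank 6; reducing to Smith normal form yields diagonal entries (1,1,1,1,1,1).

Now H_k = ker ∂_k / im ∂_{k+1}, so:

  H_0: rank C_0 − rank ∂_1 = 6 − 5 = 1, and the invariant factors of ∂_1 are all 1, so H_0 = Z.
  H_1: rank ker ∂_1 − rank ∂_2 = (12 − 5) − 6 = 1, and the invariant factors of ∂_2 are all 1, so H_1 = Z.
  H_2: rank ker ∂_2 − rank ∂_3 = (6 − 6) − 0 = 0, and there is no ∂_3, so H_2 = 0.

As a check, the Euler characteristic is 6 − 12 + 6 = 0, which agrees with 1 − 1 + 0 = 0.

Hence the Betti numbers are b_0 = 1, b_1 = 1, b_2 = 0.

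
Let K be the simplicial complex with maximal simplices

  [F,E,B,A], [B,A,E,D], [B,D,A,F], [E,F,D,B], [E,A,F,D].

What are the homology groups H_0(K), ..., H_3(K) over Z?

K has 5 vertices, 10 edges, 10 triangles, 5 3-simplices.
rank ∂_0 = 0, rank ∂_1 = 4 ⇒ b_0 = 5 − 0 − 4 = 1; all invariant factors of ∂_1 are 1 so no torsion. So H_0 ≅ Z.
rank ∂_1 = 4, rank ∂_2 = 6 ⇒ b_1 = 10 − 4 − 6 = 0; all invariant factors of ∂_2 are 1 so no torsion. So H_1 ≅ 0.
rank ∂_2 = 6, rank ∂_3 = 4 ⇒ b_2 = 10 − 6 − 4 = 0; all invariant factors of ∂_3 are 1 so no torsion. So H_2 ≅ 0.
rank ∂_3 = 4, rank ∂_4 = 0 ⇒ b_3 = 5 − 4 − 0 = 1. So H_3 ≅ Z.

H_0 = Z,  H_1 = 0,  H_2 = 0,  H_3 = Z.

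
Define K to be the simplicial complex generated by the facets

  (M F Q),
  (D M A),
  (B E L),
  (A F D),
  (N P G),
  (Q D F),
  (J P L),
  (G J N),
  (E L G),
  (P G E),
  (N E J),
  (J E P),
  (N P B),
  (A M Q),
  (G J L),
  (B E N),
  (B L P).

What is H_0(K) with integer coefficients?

Fix the vertex order A < B < D < E < F < G < J < L < M < N < P < Q and write every simplex with vertices in increasing order. Then dim K = 2 and the simplices of K are:

  0-simplices (12): A, B, D, E, F, G, J, L, M, N, P, Q
  1-simplices (28): AD, AF, AM, AQ, BE, BL, BN, BP, DF, DM, DQ, EG, EJ, EL, EN, EP, FM, FQ, GJ, GL, GN, GP, JL, JN, JP, LP, MQ, NP
  2-simplices (17): ADF, ADM, AMQ, BEL, BEN, BLP, BNP, DFQ, EGL, EGP, EJN, EJP, FMQ, GJL, GJN, GNP, JLP

giving chain groups C_0 ≅ Z^12, C_1 ≅ Z^28, C_2 ≅ Z^17.

∂_1: C_1 → C_0 is given by ∂[p,q] = [q] − [p]. For instance
  ∂BL = L − B.
As a 12×28 matrix over Z this has rank 10, with invariant factors (1,1,1,1,1,1,1,1,1,1).

∂_2: C_2 → C_1 acts by ∂[p,q,r] = [q,r] − [p,r] + [p,q]. For instance
  ∂EGL = GL − EL + EG,
  ∂BLP = LP − BP + BL.
As a 28×17 matrix over Z this has rank 17, with invariant factors (1,1,1,1,1,1,1,1,1,1,1,1,1,1,1,1,2).

Now H_k = ker ∂_k / im ∂_{k+1}, so:

  H_0: rank C_0 − rank ∂_1 = 12 − 10 = 2, and the invariant factors of ∂_1 are all 1, so H_0 = Z^2.

H_0 = Z^2.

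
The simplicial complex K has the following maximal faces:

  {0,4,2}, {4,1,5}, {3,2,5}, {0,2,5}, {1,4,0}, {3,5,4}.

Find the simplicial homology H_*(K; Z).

K has 6 vertices, 12 edges, 6 triangles.
rank ∂_0 = 0, rank ∂_1 = 5 ⇒ b_0 = 6 − 0 − 5 = 1; all invariant factors of ∂_1 are 1 so no torsion. So H_0 = Z.
rank ∂_1 = 5, rank ∂_2 = 6 ⇒ b_1 = 12 − 5 − 6 = 1; all invariant factors of ∂_2 are 1 so no torsion. So H_1 = Z.
rank ∂_2 = 6, rank ∂_3 = 0 ⇒ b_2 = 6 − 6 − 0 = 0. So H_2 = 0.

H_0 = Z,  H_1 = Z,  H_2 = 0.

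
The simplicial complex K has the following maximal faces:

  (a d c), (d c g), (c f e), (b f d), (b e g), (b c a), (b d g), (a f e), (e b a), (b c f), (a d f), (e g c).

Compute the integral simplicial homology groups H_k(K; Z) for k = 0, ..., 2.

Fix the vertex order a < b < c < d < e < f < g and write every simplex with vertices in increasing order. Then dim K = 2 and the simplices of K are:

  0-simplices (7): a, b, c, d, e, f, g
  1-simplices (18): ab, ac, ad, ae, af, bc, bd, be, bf, bg, cd, ce, cf, cg, df, dg, ef, eg
  2-simplices (12): abc, abe, acd, adf, aef, bcf, bdf, bdg, beg, cdg, cef, ceg

Hence C_0 ≅ Z^7, C_1 ≅ Z^18, C_2 ≅ Z^12.

The boundary map ∂_1: C_1 → C_0 maps an edge to its endpoints' difference, ∂[p,q] = q − p.
This gives a 7×18 integer matrix of rank 6; reducing to Smith normal form yields diagonal entries (1,1,1,1,1,1).

The boundary map ∂_2: C_2 → C_1 sends each 2-simplex [p,q,r] to [q,r] − [p,r] + [p,q]. For instance
  ∂adf = df − af + ad,
  ∂bdg = dg − bg + bd.
The resulting 18×12 matrix has rank 12, and its Smith normal form has invariant factors (1,1,1,1,1,1,1,1,1,1,1,2).

Computing H_k = (kernel of ∂_k) / (image of ∂_{k+1}):

  H_0: rank C_0 − rank ∂_1 = 7 − 6 = 1, and the invariant factors of ∂_1 are all 1, so H_0 = Z.
  H_1: rank ker ∂_1 − rank ∂_2 = (18 − 6) − 12 = 0, and ∂_2 has invariant factor 2 > 1, so H_1 = Z/2.
  H_2: rank ker ∂_2 − rank ∂_3 = (12 − 12) − 0 = 0, and there is no ∂_3, so H_2 = 0.

As a check, the Euler characteristic is 7 − 18 + 12 = 1, which agrees with 1 − 0 + 0 = 1.
(K is a triangulation of the real projective plane RP^2.)

H_0 = Z,  H_1 = Z/2,  H_2 = 0.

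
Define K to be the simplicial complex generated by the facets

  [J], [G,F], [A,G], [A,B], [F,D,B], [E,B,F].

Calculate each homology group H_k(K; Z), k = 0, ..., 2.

H_0 ≅ Z^2,  H_1 ≅ Z,  H_2 = 0.

Take the total order A < B < D < E < F < G < J on the vertex set. Then K (dimension 2) consists of the simplices:

  0-simplices (7): A, B, D, E, F, G, J
  1-simplices (8): AB, AG, BD, BE, BF, DF, EF, FG
  2-simplices (2): BDF, BEF

giving chain groups C_0 ≅ Z^7, C_1 ≅ Z^8, C_2 ≅ Z^2.

The boundary map ∂_1: C_1 → C_0 is given by ∂[p,q] = [q] − [p].
The resulting 7×8 matrix has rank 5, and its Smith normal form has invariant factors (1,1,1,1,1).

The boundary map ∂_2: C_2 → C_1 sends each 2-simplex [p,q,r] to [q,r] − [p,r] + [p,q]. For instance
  ∂BEF = EF − BF + BE,
  ∂BDF = DF − BF + BD.
The resulting 8×2 matrix has rank 2, and its Smith normal form has invariant factors (1,1).

Reading off H_k = ker ∂_k / im ∂_{k+1}:

  H_0: rank C_0 − rank ∂_1 = 7 − 5 = 2, and the invariant factors of ∂_1 are all 1, so H_0 = Z^2.
  H_1: rank ker ∂_1 − rank ∂_2 = (8 − 5) − 2 = 1, and the invariant factors of ∂_2 are all 1, so H_1 = Z.
  H_2: rank ker ∂_2 − rank ∂_3 = (2 − 2) − 0 = 0, and there is no ∂_3, so H_2 = 0.

As a check, the Euler characteristic is 7 − 8 + 2 = 1, which agrees with 2 − 1 + 0 = 1.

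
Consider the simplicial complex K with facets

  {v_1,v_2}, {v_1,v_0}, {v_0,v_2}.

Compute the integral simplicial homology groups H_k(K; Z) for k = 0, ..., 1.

K has 3 vertices, 3 edges.
rank ∂_0 = 0, rank ∂_1 = 2 ⇒ b_0 = 3 − 0 − 2 = 1; all invariant factors of ∂_1 are 1 so no torsion. So H_0 ≅ Z.
rank ∂_1 = 2, rank ∂_2 = 0 ⇒ b_1 = 3 − 2 − 0 = 1. So H_1 ≅ Z.

H_0 ≅ Z,  H_1 ≅ Z.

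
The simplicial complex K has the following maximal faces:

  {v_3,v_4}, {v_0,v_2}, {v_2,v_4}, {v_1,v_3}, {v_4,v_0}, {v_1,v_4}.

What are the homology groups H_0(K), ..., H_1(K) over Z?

Take the total order v_0 < v_1 < v_2 < v_3 < v_4 on the vertex set. Then K (dimension 1) consists of the simplices:

  0-simplices (5): [v_0], [v_1], [v_2], [v_3], [v_4]
  1-simplices (6): [v_0,v_2], [v_0,v_4], [v_1,v_3], [v_1,v_4], [v_2,v_4], [v_3,v_4]

so the chain groups are C_0 ≅ Z^5, C_1 ≅ Z^6.

∂_1: C_1 → C_0 is given by ∂[p,q] = [q] − [p]. For instance
  ∂[v_0,v_4] = [v_4] − [v_0].
The resulting 5×6 matrix has rank 4, and its Smith normal form has invariant factors (1,1,1,1).

From H_k ≅ ker(∂_k) / im(∂_{k+1}) we obtain:

  H_0: rank C_0 − rank ∂_1 = 5 − 4 = 1, and the invariant factors of ∂_1 are all 1, so H_0 = Z.
  H_1: rank ker ∂_1 − rank ∂_2 = (6 − 4) − 0 = 2, and there is no ∂_2, so H_1 = Z^2.

H_0 = Z,  H_1 = Z^2.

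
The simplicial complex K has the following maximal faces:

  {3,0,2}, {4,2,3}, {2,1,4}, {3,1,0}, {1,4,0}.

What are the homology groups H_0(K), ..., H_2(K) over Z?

K has 5 vertices, 10 edges, 5 triangles.
rank ∂_0 = 0, rank ∂_1 = 4 ⇒ b_0 = 5 − 0 − 4 = 1; all invariant factors of ∂_1 are 1 so no torsion. So H_0 ≅ Z.
rank ∂_1 = 4, rank ∂_2 = 5 ⇒ b_1 = 10 − 4 − 5 = 1; all invariant factors of ∂_2 are 1 so no torsion. So H_1 ≅ Z.
rank ∂_2 = 5, rank ∂_3 = 0 ⇒ b_2 = 5 − 5 − 0 = 0. So H_2 ≅ 0.

H_0 ≅ Z,  H_1 ≅ Z,  H_2 = 0.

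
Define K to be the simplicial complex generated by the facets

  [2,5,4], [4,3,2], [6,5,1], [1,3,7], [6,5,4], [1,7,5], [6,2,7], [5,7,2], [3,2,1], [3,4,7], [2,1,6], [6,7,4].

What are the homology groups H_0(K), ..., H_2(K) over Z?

Fix the vertex order 1 < 2 < 3 < 4 < 5 < 6 < 7 and write every simplex with vertices in increasing order. Then dim K = 2 and the simplices of K are:

  0-simplices (7): [1], [2], [3], [4], [5], [6], [7]
  1-simplices (18): [1,2], [1,3], [1,5], [1,6], [1,7], [2,3], [2,4], [2,5], [2,6], [2,7], [3,4], [3,7], [4,5], [4,6], [4,7], [5,6], [5,7], [6,7]
  2-simplices (12): [1,2,3], [1,2,6], [1,3,7], [1,5,6], [1,5,7], [2,3,4], [2,4,5], [2,5,7], [2,6,7], [3,4,7], [4,5,6], [4,6,7]

Hence C_0 ≅ Z^7, C_1 ≅ Z^18, C_2 ≅ Z^12.

∂_1: C_1 → C_0 maps an edge to its endpoints' difference, ∂[p,q] = q − p. For instance
  ∂[4,6] = [6] − [4].
This gives a 7×18 integer matrix of rank 6; reducing to Smith normal form yields diagonal entries (1,1,1,1,1,1).

∂_2: C_2 → C_1 sends each 2-simplex [p,q,r] to [q,r] − [p,r] + [p,q]. For instance
  ∂[1,2,3] = [2,3] − [1,3] + [1,2],
  ∂[4,6,7] = [6,7] − [4,7] + [4,6].
The resulting 18×12 matrix has rank 12, and its Smith normal form has invariant factors (1,1,1,1,1,1,1,1,1,1,1,2).

From H_k ≅ ker(∂_k) / im(∂_{k+1}) we obtain:

  H_0: rank C_0 − rank ∂_1 = 7 − 6 = 1, and the invariant factors of ∂_1 are all 1, so H_0 = Z.
  H_1: rank ker ∂_1 − rank ∂_2 = (18 − 6) − 12 = 0, and ∂_2 has invariant factor 2 > 1, so H_1 = Z/2.
  H_2: rank ker ∂_2 − rank ∂_3 = (12 − 12) − 0 = 0, and there is no ∂_3, so H_2 = 0.

As a check, the Euler characteristic is 7 − 18 + 12 = 1, which agrees with 1 − 0 + 0 = 1.

H_0 = Z,  H_1 = Z/2,  H_2 = 0.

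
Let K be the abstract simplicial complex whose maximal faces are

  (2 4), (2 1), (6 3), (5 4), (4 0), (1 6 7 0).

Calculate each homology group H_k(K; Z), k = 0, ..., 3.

We work with the vertex ordering 0 < 1 < 2 < 3 < 4 < 5 < 6 < 7. The simplices of K, each written with vertices in increasing order, are:

  0-simplices (8): [0], [1], [2], [3], [4], [5], [6], [7]
  1-simplices (11): [0,1], [0,4], [0,6], [0,7], [1,2], [1,6], [1,7], [2,4], [3,6], [4,5], [6,7]
  2-simplices (4): [0,1,6], [0,1,7], [0,6,7], [1,6,7]
  3-simplices (1): [0,1,6,7]

so the chain groups are C_0 ≅ Z^8, C_1 ≅ Z^11, C_2 ≅ Z^4, C_3 ≅ Z^1.

The boundary map ∂_1: C_1 → C_0 is given by ∂[p,q] = [q] − [p].
This gives a 8×11 integer matrix of rank 7; reducing to Smith normal form yields diagonal entries (1,1,1,1,1,1,1).

∂_2: C_2 → C_1 maps a triangle to the signed sum of its edges. For instance
  ∂[1,6,7] = [6,7] − [1,7] + [1,6],
  ∂[0,1,7] = [1,7] − [0,7] + [0,1].
As a 11×4 matrix over Z this has rank 3, with invariant factors (1,1,1).

∂_3: C_3 → C_2 sends each 3-simplex σ to the alternating sum Σ_i (−1)^i (σ with its i-th vertex removed). For instance
  ∂[0,1,6,7] = [1,6,7] − [0,6,7] + [0,1,7] − [0,1,6].
The 4×1 boundary matrix has rank 1 and Smith normal form diag(1).

Now H_k = ker ∂_k / im ∂_{k+1}, so:

  H_0: rank C_0 − rank ∂_1 = 8 − 7 = 1, and the invariant factors of ∂_1 are all 1, so H_0 = Z.
  H_1: rank ker ∂_1 − rank ∂_2 = (11 − 7) − 3 = 1, and the invariant factors of ∂_2 are all 1, so H_1 = Z.
  H_2: rank ker ∂_2 − rank ∂_3 = (4 − 3) − 1 = 0, and the invariant factors of ∂_3 are all 1, so H_2 = 0.
  H_3: rank ker ∂_3 − rank ∂_4 = (1 − 1) − 0 = 0, and there is no ∂_4, so H_3 = 0.

H_0 = Z,  H_1 = Z,  H_2 = 0,  H_3 = 0.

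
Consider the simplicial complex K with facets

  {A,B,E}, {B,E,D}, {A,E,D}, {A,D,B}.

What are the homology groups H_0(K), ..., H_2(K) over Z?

Take the total order A < B < D < E on the vertex set. Then K (dimension 2) consists of the simplices:

  0-simplices (4): A, B, D, E
  1-simplices (6): AB, AD, AE, BD, BE, DE
  2-simplices (4): ABD, ABE, ADE, BDE

giving chain groups C_0 ≅ Z^4, C_1 ≅ Z^6, C_2 ≅ Z^4.

The boundary map ∂_1: C_1 → C_0 maps an edge to its endpoints' difference, ∂[p,q] = q − p. For instance
  ∂BE = E − B.
The resulting 4×6 matrix has rank 3, and its Smith normal form has invariant factors (1,1,1).

The boundary map ∂_2: C_2 → C_1 sends each 2-simplex [p,q,r] to [q,r] − [p,r] + [p,q]. For instance
  ∂ADE = DE − AE + AD,
  ∂ABD = BD − AD + AB.
As a 6×4 matrix over Z this has rank 3, with invariant factors (1,1,1).

Now H_k = ker ∂_k / im ∂_{k+1}, so:

  H_0: rank C_0 − rank ∂_1 = 4 − 3 = 1, and the invariant factors of ∂_1 are all 1, so H_0 ≅ Z.
  H_1: rank ker ∂_1 − rank ∂_2 = (6 − 3) − 3 = 0, and the invariant factors of ∂_2 are all 1, so H_1 ≅ 0.
  H_2: rank ker ∂_2 − rank ∂_3 = (4 − 3) − 0 = 1, and there is no ∂_3, so H_2 ≅ Z.

As a check, the Euler characteristic is 4 − 6 + 4 = 2, which agrees with 1 − 0 + 1 = 2.
(K is a triangulation of the 2-sphere S^2.)

H_0 ≅ Z,  H_1 = 0,  H_2 ≅ Z.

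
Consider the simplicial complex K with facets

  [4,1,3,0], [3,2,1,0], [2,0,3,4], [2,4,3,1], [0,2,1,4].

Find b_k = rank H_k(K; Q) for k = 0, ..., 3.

We work with the vertex ordering 0 < 1 < 2 < 3 < 4. The simplices of K, each written with vertices in increasing order, are:

  0-simplices (5): [0], [1], [2], [3], [4]
  1-simplices (10): [0,1], [0,2], [0,3], [0,4], [1,2], [1,3], [1,4], [2,3], [2,4], [3,4]
  2-simplices (10): [0,1,2], [0,1,3], [0,1,4], [0,2,3], [0,2,4], [0,3,4], [1,2,3], [1,2,4], [1,3,4], [2,3,4]
  3-simplices (5): [0,1,2,3], [0,1,2,4], [0,1,3,4], [0,2,3,4], [1,2,3,4]

giving chain groups C_0 ≅ Z^5, C_1 ≅ Z^10, C_2 ≅ Z^10, C_3 ≅ Z^5.

Boundary ∂_1: C_1 → C_0 is given by ∂[p,q] = [q] − [p].
The 5×10 boundary matrix has rank 4 and Smith normal form diag(1,1,1,1).

Boundary ∂_2: C_2 → C_1 sends each 2-simplex [p,q,r] to [q,r] − [p,r] + [p,q]. For instance
  ∂[0,2,3] = [2,3] − [0,3] + [0,2],
  ∂[2,3,4] = [3,4] − [2,4] + [2,3].
The 10×10 boundary matrix has rank 6 and Smith normal form diag(1,1,1,1,1,1).

The boundary map ∂_3: C_3 → C_2 sends each 3-simplex σ to the alternating sum Σ_i (−1)^i (σ with its i-th vertex removed). For instance
  ∂[1,2,3,4] = [2,3,4] − [1,3,4] + [1,2,4] − [1,2,3],
  ∂[0,1,2,3] = [1,2,3] − [0,2,3] + [0,1,3] − [0,1,2].
The resulting 10×5 matrix has rank 4, and its Smith normal form has invariant factors (1,1,1,1).

Computing H_k = (kernel of ∂_k) / (image of ∂_{k+1}):

  H_0: rank C_0 − rank ∂_1 = 5 − 4 = 1, and the invariant factors of ∂_1 are all 1, so H_0 ≅ Z.
  H_1: rank ker ∂_1 − rank ∂_2 = (10 − 4) − 6 = 0, and the invariant factors of ∂_2 are all 1, so H_1 ≅ 0.
  H_2: rank ker ∂_2 − rank ∂_3 = (10 − 6) − 4 = 0, and the invariant factors of ∂_3 are all 1, so H_2 ≅ 0.
  H_3: rank ker ∂_3 − rank ∂_4 = (5 − 4) − 0 = 1, and there is no ∂_4, so H_3 ≅ Z.

As a check, the Euler characteristic is 5 − 10 + 10 − 5 = 0, which agrees with 1 − 0 + 0 − 1 = 0.
(K is a triangulation of the 3-sphere S^3.)

Hence the Betti numbers are b_0 = 1, b_1 = 0, b_2 = 0, b_3 = 1.

b_0 = 1, b_1 = 0, b_2 = 0, b_3 = 1.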